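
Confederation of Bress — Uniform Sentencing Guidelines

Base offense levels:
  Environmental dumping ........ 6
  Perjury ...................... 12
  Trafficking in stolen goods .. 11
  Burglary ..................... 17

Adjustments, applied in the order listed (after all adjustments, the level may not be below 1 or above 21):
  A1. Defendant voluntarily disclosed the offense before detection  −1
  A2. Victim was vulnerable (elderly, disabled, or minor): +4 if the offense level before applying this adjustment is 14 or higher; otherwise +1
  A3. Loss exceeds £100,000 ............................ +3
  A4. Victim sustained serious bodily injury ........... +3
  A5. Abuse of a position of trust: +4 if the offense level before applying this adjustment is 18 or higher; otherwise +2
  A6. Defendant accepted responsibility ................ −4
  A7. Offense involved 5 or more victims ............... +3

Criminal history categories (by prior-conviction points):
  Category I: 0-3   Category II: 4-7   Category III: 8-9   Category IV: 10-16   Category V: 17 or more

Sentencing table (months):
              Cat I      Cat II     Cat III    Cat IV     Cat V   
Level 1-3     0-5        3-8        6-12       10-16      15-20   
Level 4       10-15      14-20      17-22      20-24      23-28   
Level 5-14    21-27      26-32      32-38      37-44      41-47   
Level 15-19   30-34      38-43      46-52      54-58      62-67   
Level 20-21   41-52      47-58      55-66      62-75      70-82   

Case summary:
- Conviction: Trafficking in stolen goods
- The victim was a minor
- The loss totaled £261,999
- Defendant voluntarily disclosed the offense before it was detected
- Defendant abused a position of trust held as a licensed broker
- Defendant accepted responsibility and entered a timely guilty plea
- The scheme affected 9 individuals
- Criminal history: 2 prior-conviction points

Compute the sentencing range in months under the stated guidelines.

Base offense level for trafficking in stolen goods: 11.
A1 applies: 11 − 1 = 10.
A2 applies (level before this adjustment is 10 < 14, so +1): 10 + 1 = 11.
A3 applies: 11 + 3 = 14.
A5 applies (level before this adjustment is 14 < 18, so +2): 14 + 2 = 16.
A6 applies: 16 − 4 = 12.
A7 applies: 12 + 3 = 15.
Final offense level: 15.
Criminal history: 2 prior points → Category I (0-3).
Level 15 falls in the 15-19 band.
Grid: Level 15-19 × Category I = 30-34 months.

30-34 months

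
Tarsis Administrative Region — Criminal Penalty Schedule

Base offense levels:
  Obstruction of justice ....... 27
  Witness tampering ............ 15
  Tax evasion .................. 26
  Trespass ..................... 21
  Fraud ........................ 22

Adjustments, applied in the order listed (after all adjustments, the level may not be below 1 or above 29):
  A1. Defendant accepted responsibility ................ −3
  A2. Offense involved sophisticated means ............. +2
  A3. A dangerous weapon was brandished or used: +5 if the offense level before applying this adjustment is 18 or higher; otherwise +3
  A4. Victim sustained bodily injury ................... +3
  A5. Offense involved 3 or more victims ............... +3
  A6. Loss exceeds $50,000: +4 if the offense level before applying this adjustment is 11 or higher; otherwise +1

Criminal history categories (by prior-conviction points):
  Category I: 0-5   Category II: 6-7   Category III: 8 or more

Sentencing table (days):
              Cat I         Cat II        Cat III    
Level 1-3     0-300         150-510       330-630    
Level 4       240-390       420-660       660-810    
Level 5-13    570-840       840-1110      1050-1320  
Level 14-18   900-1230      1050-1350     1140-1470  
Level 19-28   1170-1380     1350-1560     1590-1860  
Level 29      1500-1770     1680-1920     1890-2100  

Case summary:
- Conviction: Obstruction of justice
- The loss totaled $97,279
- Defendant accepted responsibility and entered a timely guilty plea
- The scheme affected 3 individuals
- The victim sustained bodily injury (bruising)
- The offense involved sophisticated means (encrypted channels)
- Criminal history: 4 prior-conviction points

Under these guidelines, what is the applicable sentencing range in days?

Base offense level for obstruction of justice: 27.
A1 applies: 27 − 3 = 24.
A2 applies: 24 + 2 = 26.
A4 applies: 26 + 3 = 29.
A5 applies: 29 + 3 = 32.
A6 applies (level before this adjustment is 32 ≥ 11, so +4): 32 + 4 = 36.
Level 36 exceeds the maximum of 29; capped at 29.
Final offense level: 29.
Criminal history: 4 prior points → Category I (0-5).
Level 29 falls in the 29 band.
Grid: Level 29 × Category I = 1500-1770 days.

1500-1770 days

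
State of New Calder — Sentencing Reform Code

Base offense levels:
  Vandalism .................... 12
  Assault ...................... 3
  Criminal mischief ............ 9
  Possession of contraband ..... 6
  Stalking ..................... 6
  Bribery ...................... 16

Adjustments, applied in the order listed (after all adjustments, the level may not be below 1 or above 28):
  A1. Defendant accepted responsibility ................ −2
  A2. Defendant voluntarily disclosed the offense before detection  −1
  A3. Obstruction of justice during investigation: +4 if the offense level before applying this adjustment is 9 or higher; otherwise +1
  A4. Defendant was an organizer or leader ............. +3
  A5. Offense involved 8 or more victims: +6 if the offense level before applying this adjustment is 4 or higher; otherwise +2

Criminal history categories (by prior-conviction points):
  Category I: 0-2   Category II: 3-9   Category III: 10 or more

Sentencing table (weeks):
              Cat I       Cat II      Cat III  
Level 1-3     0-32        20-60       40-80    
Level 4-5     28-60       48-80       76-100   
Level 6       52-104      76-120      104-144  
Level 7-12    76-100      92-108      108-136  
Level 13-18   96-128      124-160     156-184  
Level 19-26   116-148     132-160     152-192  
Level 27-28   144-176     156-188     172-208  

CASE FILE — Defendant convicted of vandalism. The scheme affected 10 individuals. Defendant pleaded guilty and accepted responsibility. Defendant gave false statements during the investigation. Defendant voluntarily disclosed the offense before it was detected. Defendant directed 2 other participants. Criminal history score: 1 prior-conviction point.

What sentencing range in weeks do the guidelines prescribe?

116-148 weeks

Base offense level for vandalism: 12.
A1 applies: 12 − 2 = 10.
A2 applies: 10 − 1 = 9.
A3 applies (level before this adjustment is 9 ≥ 9, so +4): 9 + 4 = 13.
A4 applies: 13 + 3 = 16.
A5 applies (level before this adjustment is 16 ≥ 4, so +6): 16 + 6 = 22.
Final offense level: 22.
Criminal history: 1 prior point → Category I (0-2).
Level 22 falls in the 19-26 band.
Grid: Level 19-26 × Category I = 116-148 weeks.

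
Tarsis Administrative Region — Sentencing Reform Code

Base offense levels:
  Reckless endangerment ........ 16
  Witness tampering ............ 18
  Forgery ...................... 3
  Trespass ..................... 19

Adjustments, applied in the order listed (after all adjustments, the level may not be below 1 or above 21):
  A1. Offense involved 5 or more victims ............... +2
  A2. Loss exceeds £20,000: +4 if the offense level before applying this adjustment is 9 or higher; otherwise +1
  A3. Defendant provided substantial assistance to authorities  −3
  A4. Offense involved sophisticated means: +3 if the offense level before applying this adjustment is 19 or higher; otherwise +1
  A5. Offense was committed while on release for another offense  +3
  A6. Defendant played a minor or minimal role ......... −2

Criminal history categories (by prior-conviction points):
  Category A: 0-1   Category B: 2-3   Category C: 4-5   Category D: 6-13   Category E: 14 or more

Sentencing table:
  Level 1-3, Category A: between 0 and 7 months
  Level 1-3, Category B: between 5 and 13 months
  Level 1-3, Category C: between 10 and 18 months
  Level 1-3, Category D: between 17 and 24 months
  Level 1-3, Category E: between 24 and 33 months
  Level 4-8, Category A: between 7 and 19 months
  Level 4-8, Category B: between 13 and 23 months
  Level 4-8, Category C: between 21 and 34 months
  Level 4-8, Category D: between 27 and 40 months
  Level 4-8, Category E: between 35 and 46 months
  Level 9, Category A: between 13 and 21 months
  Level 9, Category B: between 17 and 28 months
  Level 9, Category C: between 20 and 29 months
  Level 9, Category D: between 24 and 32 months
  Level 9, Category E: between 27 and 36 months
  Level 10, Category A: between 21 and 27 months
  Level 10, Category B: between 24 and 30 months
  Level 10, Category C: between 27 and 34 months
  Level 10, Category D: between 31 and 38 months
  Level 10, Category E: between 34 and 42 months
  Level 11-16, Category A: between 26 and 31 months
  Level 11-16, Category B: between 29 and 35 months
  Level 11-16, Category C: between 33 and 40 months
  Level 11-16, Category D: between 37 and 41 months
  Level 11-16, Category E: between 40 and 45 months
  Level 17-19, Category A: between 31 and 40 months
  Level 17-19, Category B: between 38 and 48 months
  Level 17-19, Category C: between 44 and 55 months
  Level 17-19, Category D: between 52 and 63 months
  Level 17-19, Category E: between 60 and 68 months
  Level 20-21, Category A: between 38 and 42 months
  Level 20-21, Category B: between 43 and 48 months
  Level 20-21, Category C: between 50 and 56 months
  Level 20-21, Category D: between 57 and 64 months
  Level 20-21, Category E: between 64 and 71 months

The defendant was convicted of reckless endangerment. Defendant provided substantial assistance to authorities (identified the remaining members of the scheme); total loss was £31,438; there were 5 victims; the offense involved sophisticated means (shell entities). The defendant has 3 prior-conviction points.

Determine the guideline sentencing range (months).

Base offense level for reckless endangerment: 16.
A1 applies: 16 + 2 = 18.
A2 applies (level before this adjustment is 18 ≥ 9, so +4): 18 + 4 = 22.
A3 applies: 22 − 3 = 19.
A4 applies (level before this adjustment is 19 ≥ 19, so +3): 19 + 3 = 22.
A5 does not apply.
A6 does not apply.
Level 22 exceeds the maximum of 21; capped at 21.
Final offense level: 21.
Criminal history: 3 prior points → Category B (2-3).
Level 21 falls in the 20-21 band.
Grid: Level 20-21 × Category B = 43-48 months.

43-48 months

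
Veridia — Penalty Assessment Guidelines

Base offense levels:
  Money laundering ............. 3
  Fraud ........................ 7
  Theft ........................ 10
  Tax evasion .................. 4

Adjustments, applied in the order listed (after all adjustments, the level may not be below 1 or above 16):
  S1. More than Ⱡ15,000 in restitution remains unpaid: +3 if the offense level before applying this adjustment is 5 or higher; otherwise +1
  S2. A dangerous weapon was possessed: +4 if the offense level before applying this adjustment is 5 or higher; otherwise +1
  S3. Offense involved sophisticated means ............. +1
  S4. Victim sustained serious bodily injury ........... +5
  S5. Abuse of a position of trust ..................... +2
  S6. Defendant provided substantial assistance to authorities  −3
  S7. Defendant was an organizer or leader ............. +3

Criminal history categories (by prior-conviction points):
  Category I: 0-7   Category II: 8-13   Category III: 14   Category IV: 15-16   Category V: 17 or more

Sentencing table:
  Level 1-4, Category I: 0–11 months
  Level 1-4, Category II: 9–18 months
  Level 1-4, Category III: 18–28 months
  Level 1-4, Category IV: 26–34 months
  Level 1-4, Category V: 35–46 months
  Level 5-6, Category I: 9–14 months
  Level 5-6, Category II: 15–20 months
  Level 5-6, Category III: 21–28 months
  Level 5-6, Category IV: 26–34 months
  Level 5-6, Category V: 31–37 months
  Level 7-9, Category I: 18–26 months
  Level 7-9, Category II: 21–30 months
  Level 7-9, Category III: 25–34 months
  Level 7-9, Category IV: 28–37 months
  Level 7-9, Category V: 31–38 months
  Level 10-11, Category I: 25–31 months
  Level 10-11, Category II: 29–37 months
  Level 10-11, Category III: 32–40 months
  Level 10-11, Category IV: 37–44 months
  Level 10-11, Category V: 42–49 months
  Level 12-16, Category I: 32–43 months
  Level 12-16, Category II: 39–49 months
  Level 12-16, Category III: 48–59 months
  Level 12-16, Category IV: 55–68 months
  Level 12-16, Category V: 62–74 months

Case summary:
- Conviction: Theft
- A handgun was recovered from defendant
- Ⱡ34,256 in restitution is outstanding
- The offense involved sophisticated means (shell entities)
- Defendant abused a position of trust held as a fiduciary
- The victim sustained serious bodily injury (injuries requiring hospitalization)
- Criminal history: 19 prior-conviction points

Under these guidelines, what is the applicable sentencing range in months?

Base offense level for theft: 10.
S1 applies (level before this adjustment is 10 ≥ 5, so +3): 10 + 3 = 13.
S2 applies (level before this adjustment is 13 ≥ 5, so +4): 13 + 4 = 17.
S3 applies: 17 + 1 = 18.
S4 applies: 18 + 5 = 23.
S5 applies: 23 + 2 = 25.
S6 does not apply.
S7 does not apply.
Level 25 exceeds the maximum of 16; capped at 16.
Final offense level: 16.
Criminal history: 19 prior points → Category V (17+).
Level 16 falls in the 12-16 band.
Grid: Level 12-16 × Category V = 62-74 months.

62-74 months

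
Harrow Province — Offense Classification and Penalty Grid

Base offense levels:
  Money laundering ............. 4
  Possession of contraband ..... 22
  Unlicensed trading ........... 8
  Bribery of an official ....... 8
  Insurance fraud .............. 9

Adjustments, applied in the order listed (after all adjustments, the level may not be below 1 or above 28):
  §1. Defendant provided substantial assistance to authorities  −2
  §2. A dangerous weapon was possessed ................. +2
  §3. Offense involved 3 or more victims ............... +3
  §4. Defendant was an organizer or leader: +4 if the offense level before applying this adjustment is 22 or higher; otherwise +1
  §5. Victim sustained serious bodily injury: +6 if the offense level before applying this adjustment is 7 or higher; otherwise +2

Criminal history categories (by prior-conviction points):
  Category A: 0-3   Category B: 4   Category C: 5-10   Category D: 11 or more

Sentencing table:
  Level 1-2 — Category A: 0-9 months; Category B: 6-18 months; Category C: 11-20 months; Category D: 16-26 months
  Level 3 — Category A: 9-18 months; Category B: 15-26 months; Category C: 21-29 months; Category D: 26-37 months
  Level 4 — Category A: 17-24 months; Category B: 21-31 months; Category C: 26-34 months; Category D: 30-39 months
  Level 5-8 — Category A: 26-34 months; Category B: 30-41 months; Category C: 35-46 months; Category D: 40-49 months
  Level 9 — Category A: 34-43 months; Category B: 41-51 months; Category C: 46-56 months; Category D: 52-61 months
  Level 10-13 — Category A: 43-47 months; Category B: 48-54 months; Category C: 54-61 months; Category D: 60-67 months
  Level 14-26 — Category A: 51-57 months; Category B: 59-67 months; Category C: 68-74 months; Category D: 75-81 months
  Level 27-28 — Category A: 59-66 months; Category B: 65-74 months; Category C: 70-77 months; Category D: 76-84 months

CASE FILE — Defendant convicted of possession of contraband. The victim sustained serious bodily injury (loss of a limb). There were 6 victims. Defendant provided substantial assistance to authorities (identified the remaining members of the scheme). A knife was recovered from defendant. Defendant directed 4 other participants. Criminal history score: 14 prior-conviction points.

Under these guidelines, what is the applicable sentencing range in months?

Base offense level for possession of contraband: 22.
§1 applies: 22 − 2 = 20.
§2 applies: 20 + 2 = 22.
§3 applies: 22 + 3 = 25.
§4 applies (level before this adjustment is 25 ≥ 22, so +4): 25 + 4 = 29.
§5 applies (level before this adjustment is 29 ≥ 7, so +6): 29 + 6 = 35.
Level 35 exceeds the maximum of 28; capped at 28.
Final offense level: 28.
Criminal history: 14 prior points → Category D (11+).
Level 28 falls in the 27-28 band.
Grid: Level 27-28 × Category D = 76-84 months.

76-84 months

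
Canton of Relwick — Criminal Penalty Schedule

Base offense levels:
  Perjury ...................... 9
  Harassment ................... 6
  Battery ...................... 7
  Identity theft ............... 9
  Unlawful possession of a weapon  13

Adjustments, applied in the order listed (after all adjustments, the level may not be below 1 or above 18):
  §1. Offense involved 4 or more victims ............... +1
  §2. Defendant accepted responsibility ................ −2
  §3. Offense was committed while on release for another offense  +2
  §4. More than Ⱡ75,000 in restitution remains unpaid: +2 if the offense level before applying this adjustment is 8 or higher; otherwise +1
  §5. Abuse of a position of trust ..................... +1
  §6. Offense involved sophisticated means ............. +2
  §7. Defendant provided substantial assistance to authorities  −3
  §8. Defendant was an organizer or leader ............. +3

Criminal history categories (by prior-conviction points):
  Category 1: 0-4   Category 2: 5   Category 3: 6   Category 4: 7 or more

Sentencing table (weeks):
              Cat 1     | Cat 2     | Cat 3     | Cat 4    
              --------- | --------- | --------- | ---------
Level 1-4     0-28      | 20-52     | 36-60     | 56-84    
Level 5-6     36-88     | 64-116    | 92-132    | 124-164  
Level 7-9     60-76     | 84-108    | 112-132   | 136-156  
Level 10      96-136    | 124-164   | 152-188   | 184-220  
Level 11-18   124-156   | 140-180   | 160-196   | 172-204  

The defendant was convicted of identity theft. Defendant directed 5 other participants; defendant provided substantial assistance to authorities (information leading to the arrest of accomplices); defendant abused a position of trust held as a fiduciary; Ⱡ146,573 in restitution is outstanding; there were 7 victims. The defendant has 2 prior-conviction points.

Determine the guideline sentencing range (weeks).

Base offense level for identity theft: 9.
§1 applies: 9 + 1 = 10.
§2 does not apply.
§3 does not apply.
§4 applies (level before this adjustment is 10 ≥ 8, so +2): 10 + 2 = 12.
§5 applies: 12 + 1 = 13.
§6 does not apply.
§7 applies: 13 − 3 = 10.
§8 applies: 10 + 3 = 13.
Final offense level: 13.
Criminal history: 2 prior points → Category 1 (0-4).
Level 13 falls in the 11-18 band.
Grid: Level 11-18 × Category 1 = 124-156 weeks.

124-156 weeks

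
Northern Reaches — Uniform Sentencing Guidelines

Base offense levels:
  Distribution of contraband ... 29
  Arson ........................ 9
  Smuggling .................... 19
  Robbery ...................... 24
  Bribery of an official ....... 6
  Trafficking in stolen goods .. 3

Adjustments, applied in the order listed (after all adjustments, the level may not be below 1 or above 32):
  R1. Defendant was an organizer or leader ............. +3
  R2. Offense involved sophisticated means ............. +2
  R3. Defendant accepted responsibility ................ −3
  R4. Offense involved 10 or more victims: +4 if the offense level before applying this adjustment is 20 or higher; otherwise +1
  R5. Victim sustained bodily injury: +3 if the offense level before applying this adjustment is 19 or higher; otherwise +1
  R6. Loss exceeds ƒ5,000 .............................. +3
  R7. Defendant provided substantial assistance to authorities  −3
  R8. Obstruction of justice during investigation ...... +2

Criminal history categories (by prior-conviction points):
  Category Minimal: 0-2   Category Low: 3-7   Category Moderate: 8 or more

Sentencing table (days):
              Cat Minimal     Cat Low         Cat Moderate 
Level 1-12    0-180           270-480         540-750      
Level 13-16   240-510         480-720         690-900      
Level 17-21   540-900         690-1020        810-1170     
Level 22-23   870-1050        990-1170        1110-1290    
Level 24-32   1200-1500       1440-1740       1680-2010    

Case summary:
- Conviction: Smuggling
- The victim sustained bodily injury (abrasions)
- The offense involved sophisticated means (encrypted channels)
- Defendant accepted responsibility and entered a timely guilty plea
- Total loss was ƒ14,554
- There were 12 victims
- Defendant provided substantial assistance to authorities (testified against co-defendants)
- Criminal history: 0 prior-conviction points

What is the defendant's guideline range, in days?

870-1050 days

Base offense level for smuggling: 19.
R2 applies: 19 + 2 = 21.
R3 applies: 21 − 3 = 18.
R4 applies (level before this adjustment is 18 < 20, so +1): 18 + 1 = 19.
R5 applies (level before this adjustment is 19 ≥ 19, so +3): 19 + 3 = 22.
R6 applies: 22 + 3 = 25.
R7 applies: 25 − 3 = 22.
R8 does not apply.
Final offense level: 22.
Criminal history: 0 prior points → Category Minimal (0-2).
Level 22 falls in the 22-23 band.
Grid: Level 22-23 × Category Minimal = 870-1050 days.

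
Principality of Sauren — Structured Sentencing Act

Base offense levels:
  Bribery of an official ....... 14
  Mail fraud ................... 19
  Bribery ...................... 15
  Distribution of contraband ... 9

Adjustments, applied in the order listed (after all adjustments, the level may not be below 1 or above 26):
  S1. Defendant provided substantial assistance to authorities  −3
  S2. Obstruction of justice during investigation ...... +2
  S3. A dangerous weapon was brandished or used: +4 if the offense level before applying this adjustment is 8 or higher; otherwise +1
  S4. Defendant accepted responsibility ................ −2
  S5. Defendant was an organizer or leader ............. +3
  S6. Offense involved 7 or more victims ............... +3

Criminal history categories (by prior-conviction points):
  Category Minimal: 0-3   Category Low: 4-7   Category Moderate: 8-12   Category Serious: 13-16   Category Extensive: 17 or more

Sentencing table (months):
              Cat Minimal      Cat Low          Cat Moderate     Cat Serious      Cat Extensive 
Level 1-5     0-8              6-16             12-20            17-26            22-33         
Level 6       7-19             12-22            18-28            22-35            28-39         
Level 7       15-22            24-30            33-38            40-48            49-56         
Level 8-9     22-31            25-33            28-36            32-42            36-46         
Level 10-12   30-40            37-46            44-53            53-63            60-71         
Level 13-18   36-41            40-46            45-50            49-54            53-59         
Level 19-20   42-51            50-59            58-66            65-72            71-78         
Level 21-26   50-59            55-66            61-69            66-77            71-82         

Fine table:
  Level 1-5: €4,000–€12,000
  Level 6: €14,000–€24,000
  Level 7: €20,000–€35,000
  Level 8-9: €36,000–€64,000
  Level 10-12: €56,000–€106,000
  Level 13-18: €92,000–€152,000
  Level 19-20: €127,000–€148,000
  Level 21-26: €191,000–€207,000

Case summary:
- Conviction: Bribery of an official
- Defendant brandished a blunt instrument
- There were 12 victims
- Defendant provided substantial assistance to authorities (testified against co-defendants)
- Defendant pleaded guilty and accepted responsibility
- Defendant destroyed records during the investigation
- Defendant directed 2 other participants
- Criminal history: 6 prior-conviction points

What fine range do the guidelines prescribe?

Base offense level for bribery of an official: 14.
S1 applies: 14 − 3 = 11.
S2 applies: 11 + 2 = 13.
S3 applies (level before this adjustment is 13 ≥ 8, so +4): 13 + 4 = 17.
S4 applies: 17 − 2 = 15.
S5 applies: 15 + 3 = 18.
S6 applies: 18 + 3 = 21.
Final offense level: 21.
Level 21 falls in the 21-26 band.
Fine table: Level 21-26 → €191,000–€207,000.

€191,000–€207,000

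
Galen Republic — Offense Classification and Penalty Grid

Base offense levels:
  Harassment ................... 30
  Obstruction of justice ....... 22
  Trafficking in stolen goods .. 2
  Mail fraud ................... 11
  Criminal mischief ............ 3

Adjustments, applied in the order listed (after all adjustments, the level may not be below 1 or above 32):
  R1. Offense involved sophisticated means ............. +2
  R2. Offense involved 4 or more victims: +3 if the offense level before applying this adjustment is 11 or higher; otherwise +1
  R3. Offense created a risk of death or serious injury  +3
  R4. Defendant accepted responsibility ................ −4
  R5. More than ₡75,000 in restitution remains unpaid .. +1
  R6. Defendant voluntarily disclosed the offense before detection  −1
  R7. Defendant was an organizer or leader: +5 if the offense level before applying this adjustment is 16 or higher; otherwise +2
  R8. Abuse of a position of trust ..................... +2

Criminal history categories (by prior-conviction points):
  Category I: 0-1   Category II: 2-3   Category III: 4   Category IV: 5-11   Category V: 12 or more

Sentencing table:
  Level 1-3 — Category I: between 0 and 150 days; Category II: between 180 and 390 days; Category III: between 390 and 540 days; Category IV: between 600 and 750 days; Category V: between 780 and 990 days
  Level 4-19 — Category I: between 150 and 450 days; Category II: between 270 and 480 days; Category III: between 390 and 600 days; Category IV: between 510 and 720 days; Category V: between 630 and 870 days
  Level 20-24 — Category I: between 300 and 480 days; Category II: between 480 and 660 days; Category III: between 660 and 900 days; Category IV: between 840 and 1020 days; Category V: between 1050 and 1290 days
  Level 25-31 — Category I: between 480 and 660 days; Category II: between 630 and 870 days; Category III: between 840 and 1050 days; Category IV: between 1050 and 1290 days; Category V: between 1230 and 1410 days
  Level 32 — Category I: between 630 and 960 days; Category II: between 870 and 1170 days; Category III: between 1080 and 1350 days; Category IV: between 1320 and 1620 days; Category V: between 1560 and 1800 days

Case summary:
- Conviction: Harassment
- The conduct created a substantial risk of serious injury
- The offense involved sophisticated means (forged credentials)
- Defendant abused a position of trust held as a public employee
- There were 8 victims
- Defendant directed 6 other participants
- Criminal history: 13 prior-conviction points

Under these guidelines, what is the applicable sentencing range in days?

1560-1800 days

Base offense level for harassment: 30.
R1 applies: 30 + 2 = 32.
R2 applies (level before this adjustment is 32 ≥ 11, so +3): 32 + 3 = 35.
R3 applies: 35 + 3 = 38.
R7 applies (level before this adjustment is 38 ≥ 16, so +5): 38 + 5 = 43.
R8 applies: 43 + 2 = 45.
Level 45 exceeds the maximum of 32; capped at 32.
Final offense level: 32.
Criminal history: 13 prior points → Category V (12+).
Level 32 falls in the 32 band.
Grid: Level 32 × Category V = 1560-1800 days.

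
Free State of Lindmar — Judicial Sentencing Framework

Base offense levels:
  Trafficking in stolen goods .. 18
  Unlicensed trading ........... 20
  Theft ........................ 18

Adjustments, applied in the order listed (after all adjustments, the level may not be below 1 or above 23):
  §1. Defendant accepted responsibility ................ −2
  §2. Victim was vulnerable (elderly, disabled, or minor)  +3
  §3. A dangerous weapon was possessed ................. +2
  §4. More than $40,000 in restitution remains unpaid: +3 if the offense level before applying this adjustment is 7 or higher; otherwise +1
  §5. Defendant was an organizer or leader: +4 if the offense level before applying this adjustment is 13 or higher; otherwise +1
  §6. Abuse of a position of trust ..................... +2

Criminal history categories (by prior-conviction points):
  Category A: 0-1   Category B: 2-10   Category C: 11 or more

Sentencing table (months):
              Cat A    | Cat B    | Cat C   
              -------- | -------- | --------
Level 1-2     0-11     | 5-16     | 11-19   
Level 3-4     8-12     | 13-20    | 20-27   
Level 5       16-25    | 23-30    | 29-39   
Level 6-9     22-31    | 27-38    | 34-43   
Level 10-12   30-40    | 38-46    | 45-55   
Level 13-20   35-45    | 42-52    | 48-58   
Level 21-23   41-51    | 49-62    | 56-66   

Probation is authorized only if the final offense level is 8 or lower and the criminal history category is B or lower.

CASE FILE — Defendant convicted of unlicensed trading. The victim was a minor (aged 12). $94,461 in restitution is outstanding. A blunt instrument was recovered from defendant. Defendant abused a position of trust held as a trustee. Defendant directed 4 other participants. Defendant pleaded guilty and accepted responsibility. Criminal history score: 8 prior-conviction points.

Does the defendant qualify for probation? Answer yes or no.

No

Base offense level for unlicensed trading: 20.
§1 applies: 20 − 2 = 18.
§2 applies: 18 + 3 = 21.
§3 applies: 21 + 2 = 23.
§4 applies (level before this adjustment is 23 ≥ 7, so +3): 23 + 3 = 26.
§5 applies (level before this adjustment is 26 ≥ 13, so +4): 26 + 4 = 30.
§6 applies: 30 + 2 = 32.
Level 32 exceeds the maximum of 23; capped at 23.
Final offense level: 23.
Criminal history: 8 prior points → Category B (2-10).
Level 23 falls in the 21-23 band.
Grid: Level 21-23 × Category B = 49-62 months.
Probation check: level 23 > 8 and category B ≤ B → not eligible.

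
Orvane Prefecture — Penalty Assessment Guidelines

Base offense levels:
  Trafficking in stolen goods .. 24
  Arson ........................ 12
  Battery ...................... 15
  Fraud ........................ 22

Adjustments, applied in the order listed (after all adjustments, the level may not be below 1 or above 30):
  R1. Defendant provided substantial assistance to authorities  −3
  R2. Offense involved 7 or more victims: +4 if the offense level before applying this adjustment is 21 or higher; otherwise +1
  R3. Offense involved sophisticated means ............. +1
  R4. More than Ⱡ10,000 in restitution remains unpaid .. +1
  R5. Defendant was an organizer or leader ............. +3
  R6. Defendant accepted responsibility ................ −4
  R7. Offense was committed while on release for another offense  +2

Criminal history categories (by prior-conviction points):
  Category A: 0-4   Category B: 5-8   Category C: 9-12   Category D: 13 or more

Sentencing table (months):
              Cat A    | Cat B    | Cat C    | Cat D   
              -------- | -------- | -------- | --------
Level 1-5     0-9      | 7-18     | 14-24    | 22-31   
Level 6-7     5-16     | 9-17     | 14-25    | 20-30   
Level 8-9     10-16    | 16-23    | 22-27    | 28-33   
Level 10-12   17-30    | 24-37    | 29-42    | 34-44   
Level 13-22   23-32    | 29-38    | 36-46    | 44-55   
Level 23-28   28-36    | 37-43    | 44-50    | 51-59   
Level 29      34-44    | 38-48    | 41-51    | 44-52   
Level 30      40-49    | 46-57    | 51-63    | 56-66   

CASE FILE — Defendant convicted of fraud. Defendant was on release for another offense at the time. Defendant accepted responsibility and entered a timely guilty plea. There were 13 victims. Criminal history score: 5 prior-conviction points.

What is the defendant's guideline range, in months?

Base offense level for fraud: 22.
R2 applies (level before this adjustment is 22 ≥ 21, so +4): 22 + 4 = 26.
R3 does not apply.
R5 does not apply.
R6 applies: 26 − 4 = 22.
R7 applies: 22 + 2 = 24.
Final offense level: 24.
Criminal history: 5 prior points → Category B (5-8).
Level 24 falls in the 23-28 band.
Grid: Level 23-28 × Category B = 37-43 months.

37-43 months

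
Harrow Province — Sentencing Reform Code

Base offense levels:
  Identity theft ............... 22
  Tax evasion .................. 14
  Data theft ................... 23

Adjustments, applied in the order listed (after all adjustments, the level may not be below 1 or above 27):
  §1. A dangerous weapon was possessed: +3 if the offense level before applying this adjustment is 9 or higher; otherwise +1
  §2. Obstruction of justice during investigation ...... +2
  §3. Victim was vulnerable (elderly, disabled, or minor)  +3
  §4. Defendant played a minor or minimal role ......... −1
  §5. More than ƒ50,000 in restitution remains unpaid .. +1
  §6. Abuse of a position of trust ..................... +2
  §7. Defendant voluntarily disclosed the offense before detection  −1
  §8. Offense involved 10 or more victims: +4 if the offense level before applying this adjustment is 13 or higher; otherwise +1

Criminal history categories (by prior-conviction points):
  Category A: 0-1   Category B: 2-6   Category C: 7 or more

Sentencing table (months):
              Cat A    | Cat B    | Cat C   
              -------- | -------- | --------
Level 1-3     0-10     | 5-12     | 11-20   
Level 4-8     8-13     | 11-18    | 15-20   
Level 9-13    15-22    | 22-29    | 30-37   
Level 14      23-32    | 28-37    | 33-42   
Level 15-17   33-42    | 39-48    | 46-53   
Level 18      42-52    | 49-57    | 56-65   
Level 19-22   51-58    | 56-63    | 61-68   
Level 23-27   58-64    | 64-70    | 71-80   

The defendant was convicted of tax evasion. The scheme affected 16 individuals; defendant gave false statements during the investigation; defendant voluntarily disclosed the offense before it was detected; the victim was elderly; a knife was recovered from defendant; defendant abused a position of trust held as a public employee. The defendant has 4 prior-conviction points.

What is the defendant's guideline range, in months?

64-70 months

Base offense level for tax evasion: 14.
§1 applies (level before this adjustment is 14 ≥ 9, so +3): 14 + 3 = 17.
§2 applies: 17 + 2 = 19.
§3 applies: 19 + 3 = 22.
§4 does not apply.
§6 applies: 22 + 2 = 24.
§7 applies: 24 − 1 = 23.
§8 applies (level before this adjustment is 23 ≥ 13, so +4): 23 + 4 = 27.
Final offense level: 27.
Criminal history: 4 prior points → Category B (2-6).
Level 27 falls in the 23-27 band.
Grid: Level 23-27 × Category B = 64-70 months.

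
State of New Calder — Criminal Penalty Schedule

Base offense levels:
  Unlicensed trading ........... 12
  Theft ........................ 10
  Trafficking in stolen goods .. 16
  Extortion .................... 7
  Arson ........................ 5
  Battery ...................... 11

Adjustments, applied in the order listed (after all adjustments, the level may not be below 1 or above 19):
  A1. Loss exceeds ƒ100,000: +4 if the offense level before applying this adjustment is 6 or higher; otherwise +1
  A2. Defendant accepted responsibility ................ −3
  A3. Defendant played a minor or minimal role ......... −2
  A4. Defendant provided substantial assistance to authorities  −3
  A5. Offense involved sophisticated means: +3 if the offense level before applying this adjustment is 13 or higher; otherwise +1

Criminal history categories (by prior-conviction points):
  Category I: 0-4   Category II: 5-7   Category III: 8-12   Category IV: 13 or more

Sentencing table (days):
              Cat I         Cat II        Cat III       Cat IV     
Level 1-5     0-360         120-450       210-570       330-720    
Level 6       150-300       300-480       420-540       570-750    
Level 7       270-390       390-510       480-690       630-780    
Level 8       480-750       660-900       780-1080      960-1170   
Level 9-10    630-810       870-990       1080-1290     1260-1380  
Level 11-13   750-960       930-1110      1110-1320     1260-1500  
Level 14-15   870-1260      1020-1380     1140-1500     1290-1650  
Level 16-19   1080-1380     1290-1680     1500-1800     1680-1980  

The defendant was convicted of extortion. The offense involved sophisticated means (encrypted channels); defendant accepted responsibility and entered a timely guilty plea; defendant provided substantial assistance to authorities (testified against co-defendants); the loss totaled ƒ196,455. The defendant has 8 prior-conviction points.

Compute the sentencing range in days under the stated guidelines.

Base offense level for extortion: 7.
A1 applies (level before this adjustment is 7 ≥ 6, so +4): 7 + 4 = 11.
A2 applies: 11 − 3 = 8.
A4 applies: 8 − 3 = 5.
A5 applies (level before this adjustment is 5 < 13, so +1): 5 + 1 = 6.
Final offense level: 6.
Criminal history: 8 prior points → Category III (8-12).
Level 6 falls in the 6 band.
Grid: Level 6 × Category III = 420-540 days.

420-540 days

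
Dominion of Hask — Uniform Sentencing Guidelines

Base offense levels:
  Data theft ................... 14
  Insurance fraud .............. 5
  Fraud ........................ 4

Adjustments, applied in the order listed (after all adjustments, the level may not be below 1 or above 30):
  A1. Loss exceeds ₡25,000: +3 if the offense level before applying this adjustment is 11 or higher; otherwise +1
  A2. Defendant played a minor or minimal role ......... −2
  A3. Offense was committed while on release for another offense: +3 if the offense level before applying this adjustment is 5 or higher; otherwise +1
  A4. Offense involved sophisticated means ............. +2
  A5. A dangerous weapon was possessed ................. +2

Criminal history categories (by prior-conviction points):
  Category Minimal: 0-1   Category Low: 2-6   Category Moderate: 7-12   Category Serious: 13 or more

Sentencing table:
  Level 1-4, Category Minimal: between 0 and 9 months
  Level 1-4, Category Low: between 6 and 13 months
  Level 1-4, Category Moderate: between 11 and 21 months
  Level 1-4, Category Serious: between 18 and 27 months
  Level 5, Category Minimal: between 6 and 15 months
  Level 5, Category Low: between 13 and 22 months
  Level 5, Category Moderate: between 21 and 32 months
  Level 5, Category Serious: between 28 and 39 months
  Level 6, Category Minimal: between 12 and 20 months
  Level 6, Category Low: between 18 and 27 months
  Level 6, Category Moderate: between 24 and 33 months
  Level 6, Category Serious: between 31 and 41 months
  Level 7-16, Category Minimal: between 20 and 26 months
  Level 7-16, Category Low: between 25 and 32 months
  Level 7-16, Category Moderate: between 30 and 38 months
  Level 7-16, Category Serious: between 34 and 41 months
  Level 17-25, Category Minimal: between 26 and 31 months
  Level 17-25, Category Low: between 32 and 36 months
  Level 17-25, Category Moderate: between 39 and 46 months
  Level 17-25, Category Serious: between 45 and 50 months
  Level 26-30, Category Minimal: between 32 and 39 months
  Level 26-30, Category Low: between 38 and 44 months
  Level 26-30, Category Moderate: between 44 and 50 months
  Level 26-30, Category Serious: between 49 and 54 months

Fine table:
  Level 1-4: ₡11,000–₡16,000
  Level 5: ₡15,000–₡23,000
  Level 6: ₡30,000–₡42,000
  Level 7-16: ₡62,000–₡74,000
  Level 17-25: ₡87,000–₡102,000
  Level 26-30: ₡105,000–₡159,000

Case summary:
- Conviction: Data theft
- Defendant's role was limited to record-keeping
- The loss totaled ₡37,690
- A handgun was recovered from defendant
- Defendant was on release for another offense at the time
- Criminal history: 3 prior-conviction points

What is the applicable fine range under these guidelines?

Base offense level for data theft: 14.
A1 applies (level before this adjustment is 14 ≥ 11, so +3): 14 + 3 = 17.
A2 applies: 17 − 2 = 15.
A3 applies (level before this adjustment is 15 ≥ 5, so +3): 15 + 3 = 18.
A5 applies: 18 + 2 = 20.
Final offense level: 20.
Level 20 falls in the 17-25 band.
Fine table: Level 17-25 → ₡87,000–₡102,000.

₡87,000–₡102,000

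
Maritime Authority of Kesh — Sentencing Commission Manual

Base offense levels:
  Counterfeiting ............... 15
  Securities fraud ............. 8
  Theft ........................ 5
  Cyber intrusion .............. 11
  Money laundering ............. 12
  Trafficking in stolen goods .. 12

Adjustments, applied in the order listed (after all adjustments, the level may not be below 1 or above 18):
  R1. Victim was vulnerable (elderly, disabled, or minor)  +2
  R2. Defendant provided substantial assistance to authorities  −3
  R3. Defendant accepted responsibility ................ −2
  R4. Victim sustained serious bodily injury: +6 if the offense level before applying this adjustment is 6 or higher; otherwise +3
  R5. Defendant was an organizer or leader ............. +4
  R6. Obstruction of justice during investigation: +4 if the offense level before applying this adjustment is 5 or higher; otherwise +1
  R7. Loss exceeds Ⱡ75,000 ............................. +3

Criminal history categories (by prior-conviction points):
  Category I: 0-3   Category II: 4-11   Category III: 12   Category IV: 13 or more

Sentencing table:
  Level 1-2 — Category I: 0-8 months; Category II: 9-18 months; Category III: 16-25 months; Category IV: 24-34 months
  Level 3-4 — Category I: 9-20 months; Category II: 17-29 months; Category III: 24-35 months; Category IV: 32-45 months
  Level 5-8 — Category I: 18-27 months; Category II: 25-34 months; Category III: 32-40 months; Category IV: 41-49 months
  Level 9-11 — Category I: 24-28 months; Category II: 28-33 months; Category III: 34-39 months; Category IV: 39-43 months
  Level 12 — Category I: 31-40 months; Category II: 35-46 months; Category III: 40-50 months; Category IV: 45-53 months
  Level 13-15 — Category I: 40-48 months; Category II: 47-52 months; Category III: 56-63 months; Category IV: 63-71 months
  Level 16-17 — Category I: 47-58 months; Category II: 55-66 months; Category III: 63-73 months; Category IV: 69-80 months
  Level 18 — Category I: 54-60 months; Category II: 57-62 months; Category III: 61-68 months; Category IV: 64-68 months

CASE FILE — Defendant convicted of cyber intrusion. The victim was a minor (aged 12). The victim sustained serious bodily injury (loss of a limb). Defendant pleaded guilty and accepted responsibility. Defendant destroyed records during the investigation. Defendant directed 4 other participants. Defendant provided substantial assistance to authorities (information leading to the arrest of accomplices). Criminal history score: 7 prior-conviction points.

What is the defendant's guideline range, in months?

57-62 months

Base offense level for cyber intrusion: 11.
R1 applies: 11 + 2 = 13.
R2 applies: 13 − 3 = 10.
R3 applies: 10 − 2 = 8.
R4 applies (level before this adjustment is 8 ≥ 6, so +6): 8 + 6 = 14.
R5 applies: 14 + 4 = 18.
R6 applies (level before this adjustment is 18 ≥ 5, so +4): 18 + 4 = 22.
Level 22 exceeds the maximum of 18; capped at 18.
Final offense level: 18.
Criminal history: 7 prior points → Category II (4-11).
Level 18 falls in the 18 band.
Grid: Level 18 × Category II = 57-62 months.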